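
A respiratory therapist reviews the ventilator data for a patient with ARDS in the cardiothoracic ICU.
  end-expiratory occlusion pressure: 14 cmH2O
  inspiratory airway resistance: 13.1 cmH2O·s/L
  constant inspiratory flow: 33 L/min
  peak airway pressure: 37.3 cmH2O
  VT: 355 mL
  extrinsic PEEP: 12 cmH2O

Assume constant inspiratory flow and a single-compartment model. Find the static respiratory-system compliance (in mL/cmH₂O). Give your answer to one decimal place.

Flow: 33 L/min ÷ 60 = 0.55 L/s.
Total PEEP = 14 cmH2O (set 12 + intrinsic 2); this is the baseline alveolar pressure.
Equation of motion (constant flow): PIP = Vt/C + R·V̇ + PEEP.
Vt/C = PIP − R·V̇ − PEEP = 37.3 − 13.1×0.55 − 14 = 37.3 − 7.205 − 14 = 16.095 cmH2O.
C = Vt / 16.095 = 355 / 16.095 = 22.057 mL/cmH2O.

22.1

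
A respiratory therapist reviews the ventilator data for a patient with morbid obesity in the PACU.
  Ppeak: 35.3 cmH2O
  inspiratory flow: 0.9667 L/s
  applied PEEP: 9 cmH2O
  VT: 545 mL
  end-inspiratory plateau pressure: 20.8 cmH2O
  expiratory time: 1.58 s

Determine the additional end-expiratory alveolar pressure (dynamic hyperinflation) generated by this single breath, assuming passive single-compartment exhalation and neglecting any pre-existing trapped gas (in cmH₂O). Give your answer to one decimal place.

1.2

R = (PIP − Pplat)/V̇ = (35.3 − 20.8) / 0.9667 = 14.5/0.9667 = 14.999 cmH2O·s/L.
C = Vt/(Pplat − PEEP) = 545.0 / (20.8 − 9) = 545.0/11.8 = 46.186 mL/cmH2O.
τ = R × C = 14.999 × 0.04619 L/cmH2O = 0.6928 s.
Fraction remaining = e^(−Te/τ) = e^(−1.58/0.6928) = 0.1022; trapped volume = 545.0 × 0.1022 = 55.699 mL.
Additional alveolar pressure from trapping ≈ V_trapped / C = 55.699 / 46.186 = 1.206 cmH2O.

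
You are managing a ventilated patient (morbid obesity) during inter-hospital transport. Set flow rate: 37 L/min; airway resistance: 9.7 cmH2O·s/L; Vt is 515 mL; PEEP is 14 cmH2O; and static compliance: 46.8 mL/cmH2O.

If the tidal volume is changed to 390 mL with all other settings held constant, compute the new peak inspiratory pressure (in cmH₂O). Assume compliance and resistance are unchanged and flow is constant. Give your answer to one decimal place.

28.3

Flow: 37 L/min ÷ 60 = 0.6167 L/s.
PIP = Vt/C + R·V̇ + PEEP (constant-flow equation of motion).
Only the elastic term changes: ΔPIP = ΔVt / C = (390 − 515) / 46.8 = -2.671 cmH2O.
Original PIP = 515/46.8 + 9.7×0.6167 + 14 = 30.986 cmH2O; new PIP = 30.986 + (-2.671) = 28.315 cmH2O.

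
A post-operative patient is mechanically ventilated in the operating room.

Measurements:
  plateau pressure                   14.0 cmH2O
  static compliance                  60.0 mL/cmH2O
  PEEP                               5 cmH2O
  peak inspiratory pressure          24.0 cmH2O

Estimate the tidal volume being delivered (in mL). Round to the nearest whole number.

540

Vt = Cstat × (Pplat − PEEP) = 60.0 × (14.0 − 5) = 60.0 × 9.0 = 540.0 mL.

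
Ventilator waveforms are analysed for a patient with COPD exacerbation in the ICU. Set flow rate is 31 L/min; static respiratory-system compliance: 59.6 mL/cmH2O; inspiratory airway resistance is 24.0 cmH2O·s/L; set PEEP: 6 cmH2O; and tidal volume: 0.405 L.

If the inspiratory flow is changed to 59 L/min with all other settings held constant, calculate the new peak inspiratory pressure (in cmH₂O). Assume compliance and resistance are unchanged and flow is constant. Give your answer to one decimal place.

Flow: 31 L/min ÷ 60 = 0.5167 L/s.
New flow: 59 L/min ÷ 60 = 0.9833 L/s.
PIP = Vt/C + R·V̇ + PEEP (constant-flow equation of motion).
Only the resistive term changes: ΔPIP = R × ΔV̇ = 24.0 × (0.9833 − 0.5167) = 24.0 × 0.4666 = 11.198 cmH2O.
Original PIP = 405/59.6 + 24.0×0.5167 + 6 = 25.196 cmH2O; new PIP = 25.196 + (11.198) = 36.394 cmH2O.

36.4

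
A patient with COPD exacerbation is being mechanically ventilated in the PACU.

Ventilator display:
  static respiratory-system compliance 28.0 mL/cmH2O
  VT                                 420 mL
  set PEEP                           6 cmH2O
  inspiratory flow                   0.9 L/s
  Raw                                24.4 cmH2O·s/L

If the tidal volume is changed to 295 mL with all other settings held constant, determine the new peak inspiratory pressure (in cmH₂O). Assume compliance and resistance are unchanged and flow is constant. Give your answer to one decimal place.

PIP = Vt/C + R·V̇ + PEEP (constant-flow equation of motion).
Only the elastic term changes: ΔPIP = ΔVt / C = (295 − 420) / 28.0 = -4.464 cmH2O.
Original PIP = 420/28.0 + 24.4×0.9 + 6 = 42.96 cmH2O; new PIP = 42.96 + (-4.464) = 38.496 cmH2O.

38.5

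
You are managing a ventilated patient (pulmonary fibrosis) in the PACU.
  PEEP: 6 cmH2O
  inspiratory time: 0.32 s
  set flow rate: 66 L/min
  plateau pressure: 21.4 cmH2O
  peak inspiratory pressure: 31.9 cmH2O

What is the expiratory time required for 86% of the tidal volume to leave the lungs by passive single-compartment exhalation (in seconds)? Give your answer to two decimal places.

0.43

Flow: 66 L/min ÷ 60 = 1.1 L/s.
Vt = flow × Ti = 1.1 L/s × 0.32 s × 1000 mL/L = 352.0 mL.
R = (PIP − Pplat)/V̇ = (31.9 − 21.4) / 1.1 = 10.5/1.1 = 9.545 cmH2O·s/L.
C = Vt/(Pplat − PEEP) = 352.0 / (21.4 − 6) = 352.0/15.4 = 22.857 mL/cmH2O.
τ = R × C = 9.545 × 0.02286 L/cmH2O = 0.2182 s.
t = −τ·ln(1 − 0.86) = −0.2182·ln(0.14) = 0.429 s.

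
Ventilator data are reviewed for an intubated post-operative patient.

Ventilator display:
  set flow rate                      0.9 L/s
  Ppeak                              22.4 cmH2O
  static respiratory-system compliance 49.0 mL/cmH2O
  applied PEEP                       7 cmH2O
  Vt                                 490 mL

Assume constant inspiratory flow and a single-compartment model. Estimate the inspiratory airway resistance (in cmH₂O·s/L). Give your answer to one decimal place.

Equation of motion (constant flow): PIP = Vt/C + R·V̇ + PEEP.
R·V̇ = PIP − Vt/C − PEEP = 22.4 − 490/49.0 − 7 = 22.4 − 10.0 − 7 = 5.4 cmH2O.
R = 5.4 / 0.9 = 6.0 cmH2O·s/L.

6.0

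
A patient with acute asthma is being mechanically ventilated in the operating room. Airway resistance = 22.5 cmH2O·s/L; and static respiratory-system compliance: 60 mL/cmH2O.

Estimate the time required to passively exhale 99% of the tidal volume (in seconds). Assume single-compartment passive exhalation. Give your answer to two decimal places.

6.22

τ = R × C = 22.5 × 60 mL/cmH2O = 22.5 × 0.060 L/cmH2O = 1.35 s.
Exhaled fraction f = 1 − e^(−t/τ) → t = −τ·ln(1 − f) = −1.35·ln(0.01) = 6.217 s.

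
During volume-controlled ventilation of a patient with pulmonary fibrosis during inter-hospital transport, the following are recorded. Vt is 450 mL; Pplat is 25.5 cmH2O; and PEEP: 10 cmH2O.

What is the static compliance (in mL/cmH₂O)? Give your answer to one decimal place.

Cstat = Vt / (Pplat − PEEP) = 450 / (25.5 − 10) = 450 / 15.5 = 29.032 mL/cmH2O.

29.0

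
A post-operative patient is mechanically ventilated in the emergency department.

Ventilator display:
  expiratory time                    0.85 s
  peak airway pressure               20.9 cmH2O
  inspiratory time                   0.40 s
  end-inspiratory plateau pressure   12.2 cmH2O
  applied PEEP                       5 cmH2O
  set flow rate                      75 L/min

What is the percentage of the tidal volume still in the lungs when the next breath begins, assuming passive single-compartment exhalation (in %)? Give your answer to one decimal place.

17.2

Flow: 75 L/min ÷ 60 = 1.25 L/s.
Vt = flow × Ti = 1.25 L/s × 0.40 s × 1000 mL/L = 500.0 mL.
R = (PIP − Pplat)/V̇ = (20.9 − 12.2) / 1.25 = 8.7/1.25 = 6.96 cmH2O·s/L.
C = Vt/(Pplat − PEEP) = 500.0 / (12.2 − 5) = 500.0/7.2 = 69.444 mL/cmH2O.
τ = R × C = 6.96 × 0.06944 L/cmH2O = 0.4833 s.
Fraction remaining at end-expiration = e^(−Te/τ) = e^(−0.85/0.4833) = 0.1723 → 17.23%.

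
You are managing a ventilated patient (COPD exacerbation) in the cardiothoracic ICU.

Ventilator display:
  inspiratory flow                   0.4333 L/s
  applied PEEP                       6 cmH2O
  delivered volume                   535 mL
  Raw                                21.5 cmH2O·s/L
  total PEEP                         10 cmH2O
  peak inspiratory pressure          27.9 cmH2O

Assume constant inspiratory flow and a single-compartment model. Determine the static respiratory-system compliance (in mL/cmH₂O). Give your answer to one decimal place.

Total PEEP = 10 cmH2O (set 6 + intrinsic 4); this is the baseline alveolar pressure.
Equation of motion (constant flow): PIP = Vt/C + R·V̇ + PEEP.
Vt/C = PIP − R·V̇ − PEEP = 27.9 − 21.5×0.4333 − 10 = 27.9 − 9.316 − 10 = 8.584 cmH2O.
C = Vt / 8.584 = 535 / 8.584 = 62.325 mL/cmH2O.

62.3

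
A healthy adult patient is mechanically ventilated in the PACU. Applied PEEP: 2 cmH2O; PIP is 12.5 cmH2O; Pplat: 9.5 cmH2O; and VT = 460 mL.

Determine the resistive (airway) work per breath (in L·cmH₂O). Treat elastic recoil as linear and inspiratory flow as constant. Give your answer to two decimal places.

1.38

With constant inspiratory flow the resistive pressure is constant at PIP − Pplat = 12.5 − 9.5 = 3.0 cmH2O, so resistive work = 3.0 × 0.460 = 1.38 L·cmH2O.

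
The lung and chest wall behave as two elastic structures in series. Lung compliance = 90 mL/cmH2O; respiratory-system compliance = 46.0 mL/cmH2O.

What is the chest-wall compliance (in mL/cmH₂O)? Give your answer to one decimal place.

94.1

1/Ccw = 1/Crs − 1/CL.
1/Ccw = 1/46.0 − 1/90 = 0.01063.
Ccw = 94.073 mL/cmH2O.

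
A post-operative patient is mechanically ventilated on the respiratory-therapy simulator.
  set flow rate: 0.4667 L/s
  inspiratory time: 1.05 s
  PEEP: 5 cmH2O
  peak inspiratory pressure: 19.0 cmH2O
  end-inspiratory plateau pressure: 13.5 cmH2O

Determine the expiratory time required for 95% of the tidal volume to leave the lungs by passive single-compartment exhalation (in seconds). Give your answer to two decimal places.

Vt = flow × Ti = 0.4667 L/s × 1.05 s × 1000 mL/L = 490.04 mL.
R = (PIP − Pplat)/V̇ = (19.0 − 13.5) / 0.4667 = 5.5/0.4667 = 11.785 cmH2O·s/L.
C = Vt/(Pplat − PEEP) = 490.04 / (13.5 − 5) = 490.04/8.5 = 57.652 mL/cmH2O.
τ = R × C = 11.785 × 0.05765 L/cmH2O = 0.6794 s.
t = −τ·ln(1 − 0.95) = −0.6794·ln(0.05) = 2.035 s.

2.04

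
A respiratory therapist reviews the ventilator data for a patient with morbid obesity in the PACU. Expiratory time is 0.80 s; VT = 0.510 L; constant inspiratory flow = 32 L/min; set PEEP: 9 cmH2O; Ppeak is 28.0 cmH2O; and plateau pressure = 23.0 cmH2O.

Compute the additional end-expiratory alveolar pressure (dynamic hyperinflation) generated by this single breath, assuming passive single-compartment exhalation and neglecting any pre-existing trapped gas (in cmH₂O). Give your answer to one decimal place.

Flow: 32 L/min ÷ 60 = 0.5333 L/s.
R = (PIP − Pplat)/V̇ = (28.0 − 23.0) / 0.5333 = 5.0/0.5333 = 9.376 cmH2O·s/L.
C = Vt/(Pplat − PEEP) = 510.0 / (23.0 − 9) = 510.0/14.0 = 36.429 mL/cmH2O.
τ = R × C = 9.376 × 0.03643 L/cmH2O = 0.3416 s.
Fraction remaining = e^(−Te/τ) = e^(−0.80/0.3416) = 0.09614; trapped volume = 510.0 × 0.09614 = 49.031 mL.
Additional alveolar pressure from trapping ≈ V_trapped / C = 49.031 / 36.429 = 1.346 cmH2O.

1.3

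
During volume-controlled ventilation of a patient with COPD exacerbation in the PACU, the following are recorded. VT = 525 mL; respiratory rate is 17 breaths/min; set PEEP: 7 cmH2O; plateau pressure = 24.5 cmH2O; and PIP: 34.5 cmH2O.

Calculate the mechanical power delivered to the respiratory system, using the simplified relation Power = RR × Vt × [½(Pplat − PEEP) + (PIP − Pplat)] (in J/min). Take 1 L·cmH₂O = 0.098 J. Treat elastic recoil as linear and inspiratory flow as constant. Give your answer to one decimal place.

Per-breath work = Vt × [½(Pplat−PEEP) + (PIP−Pplat)] = 0.525 × [0.5×17.5 + 10.0] = 0.525 × 18.75 = 9.844 L·cmH2O.
Power = 17 × 9.844 = 167.35 L·cmH2O/min.
× 0.098 J/(L·cmH2O) → 16.4 J/min.

16.4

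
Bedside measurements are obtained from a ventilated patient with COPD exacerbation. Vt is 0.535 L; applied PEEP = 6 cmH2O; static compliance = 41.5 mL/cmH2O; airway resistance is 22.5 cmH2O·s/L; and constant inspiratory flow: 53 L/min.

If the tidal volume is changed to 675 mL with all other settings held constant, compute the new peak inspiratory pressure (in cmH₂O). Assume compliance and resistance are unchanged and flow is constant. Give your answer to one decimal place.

42.1

Flow: 53 L/min ÷ 60 = 0.8833 L/s.
PIP = Vt/C + R·V̇ + PEEP (constant-flow equation of motion).
Only the elastic term changes: ΔPIP = ΔVt / C = (675 − 535) / 41.5 = 3.373 cmH2O.
Original PIP = 535/41.5 + 22.5×0.8833 + 6 = 38.766 cmH2O; new PIP = 38.766 + (3.373) = 42.139 cmH2O.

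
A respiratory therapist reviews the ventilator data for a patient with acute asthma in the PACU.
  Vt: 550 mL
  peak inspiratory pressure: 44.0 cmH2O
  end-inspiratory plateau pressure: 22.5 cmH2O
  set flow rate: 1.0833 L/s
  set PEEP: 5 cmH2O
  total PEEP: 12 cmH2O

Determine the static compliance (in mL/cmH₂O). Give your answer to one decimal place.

End-expiratory occlusion gives total PEEP = 12 cmH2O (intrinsic PEEP = 12 − 5 = 7). Use total PEEP for the elastic gradient.
Cstat = Vt / (Pplat − PEEPtotal) = 550 / (22.5 − 12) = 550 / 10.5 = 52.381 mL/cmH2O.

52.4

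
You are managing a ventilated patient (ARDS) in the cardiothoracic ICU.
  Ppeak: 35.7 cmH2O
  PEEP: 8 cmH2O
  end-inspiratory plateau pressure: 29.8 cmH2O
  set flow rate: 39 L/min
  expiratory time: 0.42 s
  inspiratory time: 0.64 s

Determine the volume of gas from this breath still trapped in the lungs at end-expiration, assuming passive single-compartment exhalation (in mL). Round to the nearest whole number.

Flow: 39 L/min ÷ 60 = 0.65 L/s.
Vt = flow × Ti = 0.65 L/s × 0.64 s × 1000 mL/L = 416.0 mL.
R = (PIP − Pplat)/V̇ = (35.7 − 29.8) / 0.65 = 5.9/0.65 = 9.077 cmH2O·s/L.
C = Vt/(Pplat − PEEP) = 416.0 / (29.8 − 8) = 416.0/21.8 = 19.083 mL/cmH2O.
τ = R × C = 9.077 × 0.01908 L/cmH2O = 0.1732 s.
Fraction remaining = e^(−Te/τ) = e^(−0.42/0.1732) = 0.08848.
Trapped volume = 416.0 × 0.08848 = 36.808 mL.

37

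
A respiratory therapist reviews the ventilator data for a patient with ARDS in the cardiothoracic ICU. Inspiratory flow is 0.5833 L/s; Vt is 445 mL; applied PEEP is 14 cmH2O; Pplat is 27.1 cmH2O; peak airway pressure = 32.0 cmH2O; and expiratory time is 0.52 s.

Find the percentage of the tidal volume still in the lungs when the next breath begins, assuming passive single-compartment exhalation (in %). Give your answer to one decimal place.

16.2

R = (PIP − Pplat)/V̇ = (32.0 − 27.1) / 0.5833 = 4.9/0.5833 = 8.4 cmH2O·s/L.
C = Vt/(Pplat − PEEP) = 445.0 / (27.1 − 14) = 445.0/13.1 = 33.969 mL/cmH2O.
τ = R × C = 8.4 × 0.03397 L/cmH2O = 0.2853 s.
Fraction remaining at end-expiration = e^(−Te/τ) = e^(−0.52/0.2853) = 0.1616 → 16.16%.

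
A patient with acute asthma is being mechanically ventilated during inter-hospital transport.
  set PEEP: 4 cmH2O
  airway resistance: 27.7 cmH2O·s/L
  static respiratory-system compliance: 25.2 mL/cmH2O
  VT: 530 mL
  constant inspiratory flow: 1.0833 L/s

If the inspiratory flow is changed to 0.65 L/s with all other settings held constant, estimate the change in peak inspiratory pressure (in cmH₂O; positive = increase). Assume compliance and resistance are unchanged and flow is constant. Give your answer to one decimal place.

PIP = Vt/C + R·V̇ + PEEP (constant-flow equation of motion).
Only the resistive term changes: ΔPIP = R × ΔV̇ = 27.7 × (0.65 − 1.0833) = 27.7 × -0.4333 = -12.002 cmH2O.

-12.0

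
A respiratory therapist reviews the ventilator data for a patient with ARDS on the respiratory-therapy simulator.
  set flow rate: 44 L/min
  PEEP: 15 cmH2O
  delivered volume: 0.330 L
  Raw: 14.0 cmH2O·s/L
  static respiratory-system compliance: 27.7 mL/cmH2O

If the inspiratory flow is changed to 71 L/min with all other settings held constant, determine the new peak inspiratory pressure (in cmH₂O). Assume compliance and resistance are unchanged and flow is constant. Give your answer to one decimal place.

Flow: 44 L/min ÷ 60 = 0.7333 L/s.
New flow: 71 L/min ÷ 60 = 1.1833 L/s.
PIP = Vt/C + R·V̇ + PEEP (constant-flow equation of motion).
Only the resistive term changes: ΔPIP = R × ΔV̇ = 14.0 × (1.1833 − 0.7333) = 14.0 × 0.45 = 6.3 cmH2O.
Original PIP = 330/27.7 + 14.0×0.7333 + 15 = 37.18 cmH2O; new PIP = 37.18 + (6.3) = 43.48 cmH2O.

43.5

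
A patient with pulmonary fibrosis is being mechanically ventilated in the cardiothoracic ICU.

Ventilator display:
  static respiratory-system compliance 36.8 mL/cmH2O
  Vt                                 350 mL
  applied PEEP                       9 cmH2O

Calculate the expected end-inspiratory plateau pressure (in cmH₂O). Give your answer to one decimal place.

18.5

Pplat = PEEP + Vt / Cstat = 9 + 350 / 36.8 = 9 + 9.511 = 18.511 cmH2O.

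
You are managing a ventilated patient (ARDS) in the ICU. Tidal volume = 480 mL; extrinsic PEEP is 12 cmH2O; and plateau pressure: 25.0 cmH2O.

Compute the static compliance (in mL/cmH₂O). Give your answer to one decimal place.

Cstat = Vt / (Pplat − PEEP) = 480 / (25.0 − 12) = 480 / 13.0 = 36.923 mL/cmH2O.

36.9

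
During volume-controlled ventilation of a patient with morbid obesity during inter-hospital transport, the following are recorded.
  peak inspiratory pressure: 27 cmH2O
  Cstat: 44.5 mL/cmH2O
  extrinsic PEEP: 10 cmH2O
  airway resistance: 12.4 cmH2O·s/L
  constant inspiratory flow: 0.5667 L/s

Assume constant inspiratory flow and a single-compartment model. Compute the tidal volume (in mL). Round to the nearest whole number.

Equation of motion (constant flow): PIP = Vt/C + R·V̇ + PEEP.
Vt/C = PIP − R·V̇ − PEEP = 27 − 7.027 − 10 = 9.973 cmH2O.
Vt = C × 9.973 = 44.5 × 9.973 = 443.8 mL.

444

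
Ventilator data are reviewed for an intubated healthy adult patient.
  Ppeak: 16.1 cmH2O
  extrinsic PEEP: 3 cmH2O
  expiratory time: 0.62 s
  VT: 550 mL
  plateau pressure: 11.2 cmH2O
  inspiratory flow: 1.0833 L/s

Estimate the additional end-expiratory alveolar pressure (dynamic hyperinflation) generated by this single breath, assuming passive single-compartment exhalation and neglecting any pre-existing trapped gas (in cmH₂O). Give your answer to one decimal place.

R = (PIP − Pplat)/V̇ = (16.1 − 11.2) / 1.0833 = 4.9/1.0833 = 4.523 cmH2O·s/L.
C = Vt/(Pplat − PEEP) = 550.0 / (11.2 − 3) = 550.0/8.2 = 67.073 mL/cmH2O.
τ = R × C = 4.523 × 0.06707 L/cmH2O = 0.3034 s.
Fraction remaining = e^(−Te/τ) = e^(−0.62/0.3034) = 0.1296; trapped volume = 550.0 × 0.1296 = 71.28 mL.
Additional alveolar pressure from trapping ≈ V_trapped / C = 71.28 / 67.073 = 1.063 cmH2O.

1.1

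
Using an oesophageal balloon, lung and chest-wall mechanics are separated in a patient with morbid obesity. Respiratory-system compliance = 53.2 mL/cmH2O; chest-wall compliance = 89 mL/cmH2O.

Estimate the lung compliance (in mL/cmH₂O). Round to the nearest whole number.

132

1/CL = 1/Crs − 1/Ccw.
1/CL = 1/53.2 − 1/89 = 0.007561.
CL = 132.26 mL/cmH2O.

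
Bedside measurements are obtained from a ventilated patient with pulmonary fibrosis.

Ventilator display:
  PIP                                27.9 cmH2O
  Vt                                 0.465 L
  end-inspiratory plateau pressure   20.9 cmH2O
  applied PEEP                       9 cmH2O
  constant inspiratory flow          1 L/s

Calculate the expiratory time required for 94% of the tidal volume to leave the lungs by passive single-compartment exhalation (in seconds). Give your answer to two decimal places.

R = (PIP − Pplat)/V̇ = (27.9 − 20.9) / 1 = 7.0/1 = 7.0 cmH2O·s/L.
C = Vt/(Pplat − PEEP) = 465.0 / (20.9 − 9) = 465.0/11.9 = 39.076 mL/cmH2O.
τ = R × C = 7.0 × 0.03908 L/cmH2O = 0.2736 s.
t = −τ·ln(1 − 0.94) = −0.2736·ln(0.06) = 0.7697 s.

0.77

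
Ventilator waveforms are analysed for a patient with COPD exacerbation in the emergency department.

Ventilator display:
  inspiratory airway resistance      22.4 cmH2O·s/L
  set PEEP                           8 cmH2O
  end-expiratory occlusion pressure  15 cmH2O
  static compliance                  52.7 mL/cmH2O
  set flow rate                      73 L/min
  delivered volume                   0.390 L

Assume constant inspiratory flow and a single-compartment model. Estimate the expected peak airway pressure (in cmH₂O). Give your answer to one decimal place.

Flow: 73 L/min ÷ 60 = 1.2167 L/s.
Total PEEP = 15 cmH2O (set 8 + intrinsic 7); this is the baseline alveolar pressure.
Equation of motion (constant flow): PIP = Vt/C + R·V̇ + PEEP.
PIP = 390/52.7 + 22.4×1.2167 + 15 = 7.4 + 27.254 + 15 = 49.654 cmH2O.

49.7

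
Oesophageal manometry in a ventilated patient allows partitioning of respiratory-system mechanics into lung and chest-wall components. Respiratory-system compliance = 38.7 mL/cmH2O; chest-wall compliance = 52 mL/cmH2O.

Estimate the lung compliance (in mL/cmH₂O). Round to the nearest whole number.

1/CL = 1/Crs − 1/Ccw.
1/CL = 1/38.7 − 1/52 = 0.006609.
CL = 151.31 mL/cmH2O.

151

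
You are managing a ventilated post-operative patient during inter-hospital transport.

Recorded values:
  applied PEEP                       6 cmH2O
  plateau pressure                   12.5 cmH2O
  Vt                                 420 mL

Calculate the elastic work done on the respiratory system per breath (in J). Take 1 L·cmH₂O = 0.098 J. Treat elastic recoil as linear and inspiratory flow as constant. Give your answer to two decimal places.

0.13

Elastic work ≈ ½ × (Pplat − PEEP) × Vt = 0.5 × (12.5 − 6) × 0.420 L = 0.5 × 6.5 × 0.420 = 1.365 L·cmH2O.
× 0.098 J/(L·cmH2O) → 0.1338 J.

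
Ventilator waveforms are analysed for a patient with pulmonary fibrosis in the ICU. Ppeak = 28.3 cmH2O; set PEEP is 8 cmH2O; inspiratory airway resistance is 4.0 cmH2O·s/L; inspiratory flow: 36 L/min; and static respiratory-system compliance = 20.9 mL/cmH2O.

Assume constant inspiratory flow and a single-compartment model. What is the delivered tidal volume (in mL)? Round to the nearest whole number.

374

Flow: 36 L/min ÷ 60 = 0.6 L/s.
Equation of motion (constant flow): PIP = Vt/C + R·V̇ + PEEP.
Vt/C = PIP − R·V̇ − PEEP = 28.3 − 2.4 − 8 = 17.9 cmH2O.
Vt = C × 17.9 = 20.9 × 17.9 = 374.11 mL.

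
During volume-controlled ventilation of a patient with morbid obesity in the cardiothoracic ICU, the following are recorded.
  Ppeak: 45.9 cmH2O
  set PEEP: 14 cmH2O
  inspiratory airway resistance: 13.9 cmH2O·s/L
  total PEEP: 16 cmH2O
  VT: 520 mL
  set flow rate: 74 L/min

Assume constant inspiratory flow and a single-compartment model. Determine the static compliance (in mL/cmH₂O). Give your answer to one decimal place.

Flow: 74 L/min ÷ 60 = 1.2333 L/s.
Total PEEP = 16 cmH2O (set 14 + intrinsic 2); this is the baseline alveolar pressure.
Equation of motion (constant flow): PIP = Vt/C + R·V̇ + PEEP.
Vt/C = PIP − R·V̇ − PEEP = 45.9 − 13.9×1.2333 − 16 = 45.9 − 17.143 − 16 = 12.757 cmH2O.
C = Vt / 12.757 = 520 / 12.757 = 40.762 mL/cmH2O.

40.8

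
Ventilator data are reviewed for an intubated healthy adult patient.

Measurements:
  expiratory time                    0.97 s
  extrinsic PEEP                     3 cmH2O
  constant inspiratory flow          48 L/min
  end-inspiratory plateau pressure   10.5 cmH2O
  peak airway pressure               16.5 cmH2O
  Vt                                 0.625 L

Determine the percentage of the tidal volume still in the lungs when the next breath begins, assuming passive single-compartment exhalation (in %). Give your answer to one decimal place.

21.2

Flow: 48 L/min ÷ 60 = 0.8 L/s.
R = (PIP − Pplat)/V̇ = (16.5 − 10.5) / 0.8 = 6.0/0.8 = 7.5 cmH2O·s/L.
C = Vt/(Pplat − PEEP) = 625.0 / (10.5 − 3) = 625.0/7.5 = 83.333 mL/cmH2O.
τ = R × C = 7.5 × 0.08333 L/cmH2O = 0.625 s.
Fraction remaining at end-expiration = e^(−Te/τ) = e^(−0.97/0.625) = 0.2118 → 21.18%.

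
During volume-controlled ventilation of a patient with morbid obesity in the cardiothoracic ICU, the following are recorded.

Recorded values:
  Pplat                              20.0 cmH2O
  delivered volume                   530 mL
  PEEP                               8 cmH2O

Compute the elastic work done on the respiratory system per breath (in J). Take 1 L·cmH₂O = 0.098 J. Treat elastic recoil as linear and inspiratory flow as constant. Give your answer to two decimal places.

0.31

Elastic work ≈ ½ × (Pplat − PEEP) × Vt = 0.5 × (20.0 − 8) × 0.530 L = 0.5 × 12.0 × 0.530 = 3.18 L·cmH2O.
× 0.098 J/(L·cmH2O) → 0.3116 J.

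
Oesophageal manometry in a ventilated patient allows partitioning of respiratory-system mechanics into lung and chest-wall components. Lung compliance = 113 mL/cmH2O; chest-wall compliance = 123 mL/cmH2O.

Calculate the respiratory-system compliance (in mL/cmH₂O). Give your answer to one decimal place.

58.9

Lung and chest wall are elastances in series: 1/Crs = 1/CL + 1/Ccw.
1/Crs = 1/113 + 1/123 = 0.01698.
Crs = 58.893 mL/cmH2O.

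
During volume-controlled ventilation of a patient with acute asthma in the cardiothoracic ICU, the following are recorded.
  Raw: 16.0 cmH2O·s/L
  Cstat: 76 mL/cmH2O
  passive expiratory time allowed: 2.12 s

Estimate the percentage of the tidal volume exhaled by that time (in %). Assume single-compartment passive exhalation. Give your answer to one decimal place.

τ = R × C = 16.0 × 76 mL/cmH2O = 16.0 × 0.076 L/cmH2O = 1.216 s.
Passive exhalation: V(t)/V₀ = e^(−t/τ) = e^(−2.12/1.216) = 0.1749.
Fraction exhaled = 1 − 0.1749 = 0.8251 → 82.51%.

82.5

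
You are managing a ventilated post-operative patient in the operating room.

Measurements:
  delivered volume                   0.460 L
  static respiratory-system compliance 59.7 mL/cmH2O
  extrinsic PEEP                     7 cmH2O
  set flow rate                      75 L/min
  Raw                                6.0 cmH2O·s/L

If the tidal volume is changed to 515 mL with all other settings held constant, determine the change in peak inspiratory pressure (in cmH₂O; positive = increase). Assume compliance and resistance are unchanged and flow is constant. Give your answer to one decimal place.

PIP = Vt/C + R·V̇ + PEEP (constant-flow equation of motion).
Only the elastic term changes: ΔPIP = ΔVt / C = (515 − 460) / 59.7 = 0.9213 cmH2O.

0.9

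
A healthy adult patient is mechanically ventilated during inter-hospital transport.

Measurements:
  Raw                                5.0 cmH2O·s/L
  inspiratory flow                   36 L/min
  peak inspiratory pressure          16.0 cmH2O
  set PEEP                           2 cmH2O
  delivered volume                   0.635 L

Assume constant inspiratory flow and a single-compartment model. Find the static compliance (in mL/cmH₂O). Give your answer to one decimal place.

Flow: 36 L/min ÷ 60 = 0.6 L/s.
Equation of motion (constant flow): PIP = Vt/C + R·V̇ + PEEP.
Vt/C = PIP − R·V̇ − PEEP = 16.0 − 5.0×0.6 − 2 = 16.0 − 3.0 − 2 = 11.0 cmH2O.
C = Vt / 11.0 = 635 / 11.0 = 57.727 mL/cmH2O.

57.7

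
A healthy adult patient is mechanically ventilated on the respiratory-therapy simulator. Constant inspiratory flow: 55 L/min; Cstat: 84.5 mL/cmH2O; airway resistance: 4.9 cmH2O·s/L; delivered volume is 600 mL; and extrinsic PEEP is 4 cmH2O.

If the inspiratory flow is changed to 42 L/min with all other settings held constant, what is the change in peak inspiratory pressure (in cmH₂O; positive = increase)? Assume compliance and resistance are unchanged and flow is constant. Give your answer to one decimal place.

Flow: 55 L/min ÷ 60 = 0.9167 L/s.
New flow: 42 L/min ÷ 60 = 0.7 L/s.
PIP = Vt/C + R·V̇ + PEEP (constant-flow equation of motion).
Only the resistive term changes: ΔPIP = R × ΔV̇ = 4.9 × (0.7 − 0.9167) = 4.9 × -0.2167 = -1.062 cmH2O.

-1.1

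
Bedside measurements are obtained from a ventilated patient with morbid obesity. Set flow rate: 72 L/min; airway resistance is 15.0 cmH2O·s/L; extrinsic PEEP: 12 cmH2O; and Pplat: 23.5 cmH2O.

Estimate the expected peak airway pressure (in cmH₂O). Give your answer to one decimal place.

Flow: 72 L/min ÷ 60 = 1.2 L/s.
PIP = Pplat + Raw × flow = 23.5 + 15.0 × 1.2 = 23.5 + 18.0 = 41.5 cmH2O.

41.5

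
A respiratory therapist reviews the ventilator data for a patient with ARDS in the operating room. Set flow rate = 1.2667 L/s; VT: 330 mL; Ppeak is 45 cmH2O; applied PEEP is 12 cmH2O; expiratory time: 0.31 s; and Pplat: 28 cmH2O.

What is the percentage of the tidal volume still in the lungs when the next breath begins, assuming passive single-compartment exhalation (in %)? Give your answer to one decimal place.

32.6

R = (PIP − Pplat)/V̇ = (45 − 28) / 1.2667 = 17.0/1.2667 = 13.421 cmH2O·s/L.
C = Vt/(Pplat − PEEP) = 330.0 / (28 − 12) = 330.0/16.0 = 20.625 mL/cmH2O.
τ = R × C = 13.421 × 0.02063 L/cmH2O = 0.2769 s.
Fraction remaining at end-expiration = e^(−Te/τ) = e^(−0.31/0.2769) = 0.3264 → 32.64%.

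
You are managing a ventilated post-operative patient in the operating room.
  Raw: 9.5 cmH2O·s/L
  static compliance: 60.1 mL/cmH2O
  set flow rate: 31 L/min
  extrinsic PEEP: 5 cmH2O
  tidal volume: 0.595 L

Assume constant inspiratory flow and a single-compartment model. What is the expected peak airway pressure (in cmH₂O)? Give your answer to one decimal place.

Flow: 31 L/min ÷ 60 = 0.5167 L/s.
Equation of motion (constant flow): PIP = Vt/C + R·V̇ + PEEP.
PIP = 595/60.1 + 9.5×0.5167 + 5 = 9.9 + 4.909 + 5 = 19.809 cmH2O.

19.8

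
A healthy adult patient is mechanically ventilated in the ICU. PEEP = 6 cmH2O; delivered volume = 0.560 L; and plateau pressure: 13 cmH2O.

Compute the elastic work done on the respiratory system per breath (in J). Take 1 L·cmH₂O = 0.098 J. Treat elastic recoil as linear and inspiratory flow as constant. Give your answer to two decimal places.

0.19

Elastic work ≈ ½ × (Pplat − PEEP) × Vt = 0.5 × (13 − 6) × 0.560 L = 0.5 × 7.0 × 0.560 = 1.96 L·cmH2O.
× 0.098 J/(L·cmH2O) → 0.1921 J.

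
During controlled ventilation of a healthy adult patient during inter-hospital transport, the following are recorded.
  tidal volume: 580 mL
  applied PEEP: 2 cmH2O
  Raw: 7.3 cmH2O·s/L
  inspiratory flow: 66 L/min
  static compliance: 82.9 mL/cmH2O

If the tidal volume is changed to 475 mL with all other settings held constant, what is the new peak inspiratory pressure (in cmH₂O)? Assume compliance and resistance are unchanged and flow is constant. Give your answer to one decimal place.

15.8

Flow: 66 L/min ÷ 60 = 1.1 L/s.
PIP = Vt/C + R·V̇ + PEEP (constant-flow equation of motion).
Only the elastic term changes: ΔPIP = ΔVt / C = (475 − 580) / 82.9 = -1.267 cmH2O.
Original PIP = 580/82.9 + 7.3×1.1 + 2 = 17.026 cmH2O; new PIP = 17.026 + (-1.267) = 15.759 cmH2O.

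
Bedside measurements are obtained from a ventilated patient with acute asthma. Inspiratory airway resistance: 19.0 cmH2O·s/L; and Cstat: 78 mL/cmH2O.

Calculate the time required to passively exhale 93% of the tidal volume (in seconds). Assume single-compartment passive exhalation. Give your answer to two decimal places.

3.94

τ = R × C = 19.0 × 78 mL/cmH2O = 19.0 × 0.078 L/cmH2O = 1.482 s.
Exhaled fraction f = 1 − e^(−t/τ) → t = −τ·ln(1 − f) = −1.482·ln(0.07) = 3.941 s.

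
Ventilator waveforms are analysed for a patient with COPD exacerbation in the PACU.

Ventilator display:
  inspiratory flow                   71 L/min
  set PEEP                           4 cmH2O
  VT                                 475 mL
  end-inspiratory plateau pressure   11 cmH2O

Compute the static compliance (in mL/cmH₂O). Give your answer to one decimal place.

Cstat = Vt / (Pplat − PEEP) = 475 / (11 − 4) = 475 / 7.0 = 67.857 mL/cmH2O.

67.9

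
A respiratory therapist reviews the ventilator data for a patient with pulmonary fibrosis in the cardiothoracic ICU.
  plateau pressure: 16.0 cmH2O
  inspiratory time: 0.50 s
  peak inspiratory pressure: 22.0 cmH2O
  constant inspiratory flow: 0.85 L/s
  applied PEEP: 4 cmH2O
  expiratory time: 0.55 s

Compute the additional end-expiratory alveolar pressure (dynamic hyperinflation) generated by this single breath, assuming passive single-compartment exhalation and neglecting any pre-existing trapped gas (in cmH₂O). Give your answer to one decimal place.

1.3

Vt = flow × Ti = 0.85 L/s × 0.50 s × 1000 mL/L = 425.0 mL.
R = (PIP − Pplat)/V̇ = (22.0 − 16.0) / 0.85 = 6.0/0.85 = 7.059 cmH2O·s/L.
C = Vt/(Pplat − PEEP) = 425.0 / (16.0 − 4) = 425.0/12.0 = 35.417 mL/cmH2O.
τ = R × C = 7.059 × 0.03542 L/cmH2O = 0.25 s.
Fraction remaining = e^(−Te/τ) = e^(−0.55/0.25) = 0.1108; trapped volume = 425.0 × 0.1108 = 47.09 mL.
Additional alveolar pressure from trapping ≈ V_trapped / C = 47.09 / 35.417 = 1.33 cmH2O.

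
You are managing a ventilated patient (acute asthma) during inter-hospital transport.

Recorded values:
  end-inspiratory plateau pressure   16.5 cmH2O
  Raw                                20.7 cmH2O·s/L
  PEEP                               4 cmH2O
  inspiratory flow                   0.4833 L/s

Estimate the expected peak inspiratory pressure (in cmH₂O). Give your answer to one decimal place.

26.5

PIP = Pplat + Raw × flow = 16.5 + 20.7 × 0.4833 = 16.5 + 10.004 = 26.504 cmH2O.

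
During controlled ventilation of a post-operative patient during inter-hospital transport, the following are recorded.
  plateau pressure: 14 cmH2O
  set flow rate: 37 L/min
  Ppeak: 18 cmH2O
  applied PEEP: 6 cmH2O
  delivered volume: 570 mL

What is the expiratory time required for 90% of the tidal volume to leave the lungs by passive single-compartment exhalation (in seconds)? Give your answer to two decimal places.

1.06

Flow: 37 L/min ÷ 60 = 0.6167 L/s.
R = (PIP − Pplat)/V̇ = (18 − 14) / 0.6167 = 4.0/0.6167 = 6.486 cmH2O·s/L.
C = Vt/(Pplat − PEEP) = 570.0 / (14 − 6) = 570.0/8.0 = 71.25 mL/cmH2O.
τ = R × C = 6.486 × 0.07125 L/cmH2O = 0.4621 s.
t = −τ·ln(1 − 0.90) = −0.4621·ln(0.1) = 1.064 s.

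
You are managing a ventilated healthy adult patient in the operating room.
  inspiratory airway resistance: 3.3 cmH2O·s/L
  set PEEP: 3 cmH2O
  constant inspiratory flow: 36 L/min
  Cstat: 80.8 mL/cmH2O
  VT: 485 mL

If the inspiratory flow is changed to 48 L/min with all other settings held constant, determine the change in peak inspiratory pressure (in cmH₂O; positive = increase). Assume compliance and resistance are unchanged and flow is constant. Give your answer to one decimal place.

0.7

Flow: 36 L/min ÷ 60 = 0.6 L/s.
New flow: 48 L/min ÷ 60 = 0.8 L/s.
PIP = Vt/C + R·V̇ + PEEP (constant-flow equation of motion).
Only the resistive term changes: ΔPIP = R × ΔV̇ = 3.3 × (0.8 − 0.6) = 3.3 × 0.2 = 0.66 cmH2O.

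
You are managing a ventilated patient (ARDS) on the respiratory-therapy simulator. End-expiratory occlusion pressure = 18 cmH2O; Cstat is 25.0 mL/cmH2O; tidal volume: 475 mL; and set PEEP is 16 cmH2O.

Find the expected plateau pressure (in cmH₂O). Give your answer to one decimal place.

37.0

End-expiratory occlusion gives total PEEP = 18 cmH2O (intrinsic PEEP = 18 − 16 = 2). Use total PEEP for the elastic gradient.
Pplat = PEEPtotal + Vt / Cstat = 18 + 475 / 25.0 = 18 + 19.0 = 37.0 cmH2O.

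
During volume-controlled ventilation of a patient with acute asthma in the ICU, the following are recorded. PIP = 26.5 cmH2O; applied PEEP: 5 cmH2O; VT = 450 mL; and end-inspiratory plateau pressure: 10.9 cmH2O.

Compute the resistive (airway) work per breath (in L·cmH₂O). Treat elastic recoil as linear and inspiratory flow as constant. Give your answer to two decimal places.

With constant inspiratory flow the resistive pressure is constant at PIP − Pplat = 26.5 − 10.9 = 15.6 cmH2O, so resistive work = 15.6 × 0.450 = 7.02 L·cmH2O.

7.02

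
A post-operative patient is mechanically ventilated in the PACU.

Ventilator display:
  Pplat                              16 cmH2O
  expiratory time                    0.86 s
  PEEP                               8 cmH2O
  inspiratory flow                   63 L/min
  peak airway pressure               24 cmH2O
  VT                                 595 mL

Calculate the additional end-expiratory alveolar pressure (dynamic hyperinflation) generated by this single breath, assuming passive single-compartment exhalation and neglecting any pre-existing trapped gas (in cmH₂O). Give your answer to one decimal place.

1.8

Flow: 63 L/min ÷ 60 = 1.05 L/s.
R = (PIP − Pplat)/V̇ = (24 − 16) / 1.05 = 8.0/1.05 = 7.619 cmH2O·s/L.
C = Vt/(Pplat − PEEP) = 595.0 / (16 − 8) = 595.0/8.0 = 74.375 mL/cmH2O.
τ = R × C = 7.619 × 0.07438 L/cmH2O = 0.5667 s.
Fraction remaining = e^(−Te/τ) = e^(−0.86/0.5667) = 0.2192; trapped volume = 595.0 × 0.2192 = 130.42 mL.
Additional alveolar pressure from trapping ≈ V_trapped / C = 130.42 / 74.375 = 1.754 cmH2O.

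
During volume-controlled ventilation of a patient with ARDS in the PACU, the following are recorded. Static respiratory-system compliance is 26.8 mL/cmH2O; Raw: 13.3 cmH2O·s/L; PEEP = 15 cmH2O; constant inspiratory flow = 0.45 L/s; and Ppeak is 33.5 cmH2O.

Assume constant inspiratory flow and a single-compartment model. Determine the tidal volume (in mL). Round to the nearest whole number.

Equation of motion (constant flow): PIP = Vt/C + R·V̇ + PEEP.
Vt/C = PIP − R·V̇ − PEEP = 33.5 − 5.985 − 15 = 12.515 cmH2O.
Vt = C × 12.515 = 26.8 × 12.515 = 335.4 mL.

335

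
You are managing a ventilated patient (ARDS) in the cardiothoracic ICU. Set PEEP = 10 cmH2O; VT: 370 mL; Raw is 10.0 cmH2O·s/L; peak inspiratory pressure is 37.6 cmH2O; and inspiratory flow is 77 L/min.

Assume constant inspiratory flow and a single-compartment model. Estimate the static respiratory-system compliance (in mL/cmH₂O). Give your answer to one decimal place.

25.1

Flow: 77 L/min ÷ 60 = 1.2833 L/s.
Equation of motion (constant flow): PIP = Vt/C + R·V̇ + PEEP.
Vt/C = PIP − R·V̇ − PEEP = 37.6 − 10.0×1.2833 − 10 = 37.6 − 12.833 − 10 = 14.767 cmH2O.
C = Vt / 14.767 = 370 / 14.767 = 25.056 mL/cmH2O.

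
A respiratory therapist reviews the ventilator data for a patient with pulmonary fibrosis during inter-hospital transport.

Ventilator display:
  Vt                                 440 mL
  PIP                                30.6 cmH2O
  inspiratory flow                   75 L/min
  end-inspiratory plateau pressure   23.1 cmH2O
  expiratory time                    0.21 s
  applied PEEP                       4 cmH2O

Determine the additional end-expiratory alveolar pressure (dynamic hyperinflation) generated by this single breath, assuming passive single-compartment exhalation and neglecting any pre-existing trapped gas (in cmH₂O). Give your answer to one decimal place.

Flow: 75 L/min ÷ 60 = 1.25 L/s.
R = (PIP − Pplat)/V̇ = (30.6 − 23.1) / 1.25 = 7.5/1.25 = 6.0 cmH2O·s/L.
C = Vt/(Pplat − PEEP) = 440.0 / (23.1 − 4) = 440.0/19.1 = 23.037 mL/cmH2O.
τ = R × C = 6.0 × 0.02304 L/cmH2O = 0.1382 s.
Fraction remaining = e^(−Te/τ) = e^(−0.21/0.1382) = 0.2188; trapped volume = 440.0 × 0.2188 = 96.272 mL.
Additional alveolar pressure from trapping ≈ V_trapped / C = 96.272 / 23.037 = 4.179 cmH2O.

4.2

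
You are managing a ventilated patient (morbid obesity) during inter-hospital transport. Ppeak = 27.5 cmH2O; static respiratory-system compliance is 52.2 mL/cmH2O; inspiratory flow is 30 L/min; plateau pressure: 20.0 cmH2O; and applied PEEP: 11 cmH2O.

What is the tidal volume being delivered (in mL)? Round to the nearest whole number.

470

Vt = Cstat × (Pplat − PEEP) = 52.2 × (20.0 − 11) = 52.2 × 9.0 = 469.8 mL.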